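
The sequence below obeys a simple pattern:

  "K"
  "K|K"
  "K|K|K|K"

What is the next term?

K|K|K|K|K|K|K|K

Each string is two copies of the previous one joined by '|'.
One more doubling of K|K|K|K gives the answer.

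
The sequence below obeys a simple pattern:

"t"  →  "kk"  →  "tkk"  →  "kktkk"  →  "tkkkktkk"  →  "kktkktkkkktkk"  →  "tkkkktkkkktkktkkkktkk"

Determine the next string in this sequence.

kktkktkkkktkktkkkktkkkktkktkkkktkk

From term 3 onward, concatenate the second-to-last term with the last: t·kk = tkk, kk·tkk = kktkk, …
So term 8 is kktkktkkkktkk·tkkkktkkkktkktkkkktkk.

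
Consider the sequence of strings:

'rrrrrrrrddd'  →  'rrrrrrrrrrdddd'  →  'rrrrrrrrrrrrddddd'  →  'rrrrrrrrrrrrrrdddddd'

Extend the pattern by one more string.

Term n consists of 2n+2 r's, followed by n d's, where the shown terms are n = 3, 4, 5, 6.
At n = 7 the blocks have lengths 16, 7.

rrrrrrrrrrrrrrrrddddddd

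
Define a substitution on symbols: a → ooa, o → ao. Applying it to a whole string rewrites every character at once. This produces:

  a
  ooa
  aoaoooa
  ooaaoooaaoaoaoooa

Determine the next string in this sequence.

φ(ooaaoooaaoaoaoooa) expands symbol-by-symbol to ao ao ooa ooa ao ao ao ooa ooa ao ooa ao ooa ao ao ao ooa; joining the 17 pieces gives the next term.

aoaoooaooaaoaoaoooaooaaoooaaoooaaoaoaoooa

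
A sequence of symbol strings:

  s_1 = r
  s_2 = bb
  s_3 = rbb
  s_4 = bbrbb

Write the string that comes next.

rbbbbrbb

From term 3 onward, concatenate the second-to-last term with the last: r·bb = rbb, bb·rbb = bbrbb, …
So term 5 is rbb·bbrbb.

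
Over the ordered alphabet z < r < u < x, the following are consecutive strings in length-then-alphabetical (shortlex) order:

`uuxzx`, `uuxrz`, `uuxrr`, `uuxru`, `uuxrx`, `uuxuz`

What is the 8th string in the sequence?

Advancing 2 positions from uuxuz through uuxuz → uuxur reaches term 8.

uuxuu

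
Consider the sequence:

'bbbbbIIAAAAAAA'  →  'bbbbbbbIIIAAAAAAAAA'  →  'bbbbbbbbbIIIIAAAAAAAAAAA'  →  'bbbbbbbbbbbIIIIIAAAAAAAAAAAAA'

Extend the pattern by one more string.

The n-th term is 2n-1 b's then n-1 I's then 2n+1 A's, where the shown terms are n = 3, 4, 5, 6.
At n = 7 the blocks have lengths 13, 6, 15.

bbbbbbbbbbbbbIIIIIIAAAAAAAAAAAAAAA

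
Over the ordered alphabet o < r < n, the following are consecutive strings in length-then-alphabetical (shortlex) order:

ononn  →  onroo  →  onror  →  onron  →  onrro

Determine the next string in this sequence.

onrrr

The successor of onrro increments the rightmost position that isn't already n and resets every position after it to o.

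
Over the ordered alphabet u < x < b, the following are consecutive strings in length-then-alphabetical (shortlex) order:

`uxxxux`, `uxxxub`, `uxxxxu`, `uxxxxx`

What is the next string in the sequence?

uxxxxb

Treat uxxxxx as a base-3 numeral over the given alphabet and add one, carrying through any trailing b's.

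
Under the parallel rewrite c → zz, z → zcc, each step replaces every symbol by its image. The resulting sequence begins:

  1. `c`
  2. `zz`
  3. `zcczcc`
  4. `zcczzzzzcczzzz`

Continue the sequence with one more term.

Rewriting the 14 symbols of zcczzzzzcczzzz one by one yields zcc zz zz zcc zcc zcc zcc zcc zz zz zcc zcc zcc zcc; concatenated:

zcczzzzzcczcczcczcczcczzzzzcczcczcczcc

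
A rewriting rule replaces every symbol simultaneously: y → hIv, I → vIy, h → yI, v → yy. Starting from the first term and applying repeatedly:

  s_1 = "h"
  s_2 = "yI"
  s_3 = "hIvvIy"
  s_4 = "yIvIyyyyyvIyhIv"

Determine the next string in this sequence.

Applying the rule to each of the 15 symbols of yIvIyyyyyvIyhIv gives the pieces hIv vIy yy vIy hIv hIv hIv hIv hIv yy vIy hIv yI vIy yy, which concatenate to the answer.

hIvvIyyyvIyhIvhIvhIvhIvhIvyyvIyhIvyIvIyyy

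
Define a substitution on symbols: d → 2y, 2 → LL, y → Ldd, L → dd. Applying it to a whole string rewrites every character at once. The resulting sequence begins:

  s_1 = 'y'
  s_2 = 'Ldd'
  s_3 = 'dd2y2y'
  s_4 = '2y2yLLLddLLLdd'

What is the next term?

Rewriting the 14 symbols of 2y2yLLLddLLLdd one by one yields LL Ldd LL Ldd dd dd dd 2y 2y dd dd dd 2y 2y; concatenated:

LLLddLLLdddddddd2y2ydddddd2y2y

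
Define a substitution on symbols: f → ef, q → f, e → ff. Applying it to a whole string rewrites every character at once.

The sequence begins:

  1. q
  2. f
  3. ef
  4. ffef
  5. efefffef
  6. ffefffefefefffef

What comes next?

φ(ffefffefefefffef) expands symbol-by-symbol to ef ef ff ef ef ef ff ef ff ef ff ef ef ef ff ef; joining the 16 pieces gives the next term.

efefffefefefffefffefffefefefffef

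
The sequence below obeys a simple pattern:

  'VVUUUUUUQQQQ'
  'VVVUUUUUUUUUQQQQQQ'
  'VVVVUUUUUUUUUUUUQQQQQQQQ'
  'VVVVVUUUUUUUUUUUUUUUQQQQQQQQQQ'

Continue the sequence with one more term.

VVVVVVUUUUUUUUUUUUUUUUUUQQQQQQQQQQQQ

Term n consists of n V's, followed by 3n U's, followed by 2n Q's, where the shown terms are n = 2, 3, 4, 5.
Setting n = 6 gives 6, 18, 12 characters in each block.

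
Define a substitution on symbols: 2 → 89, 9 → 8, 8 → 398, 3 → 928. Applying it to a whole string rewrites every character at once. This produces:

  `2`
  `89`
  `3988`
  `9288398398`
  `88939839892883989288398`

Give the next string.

Rewriting the 23 symbols of 88939839892883989288398 one by one yields 398 398 8 928 8 398 928 8 398 8 89 398 398 928 8 398 8 89 398 398 928 8 398; concatenated:

39839889288398928839888939839892883988893983989288398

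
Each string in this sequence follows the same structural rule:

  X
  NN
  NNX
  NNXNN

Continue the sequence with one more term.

NNXNNNNX

From term 3 onward, concatenate the last term with the second-to-last: NN·X = NNX, NNX·NN = NNXNN, …
Continuing: NNXNN · NNX gives term 5.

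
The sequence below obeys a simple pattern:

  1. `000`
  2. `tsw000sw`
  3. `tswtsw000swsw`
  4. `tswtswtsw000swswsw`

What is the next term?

s(k+1) = tsw·s(k)·sw, so each term gains tsw as a prefix and sw as a suffix.
So the next term is tsw·tswtswtsw000swswsw·sw.

tswtswtswtsw000swswswsw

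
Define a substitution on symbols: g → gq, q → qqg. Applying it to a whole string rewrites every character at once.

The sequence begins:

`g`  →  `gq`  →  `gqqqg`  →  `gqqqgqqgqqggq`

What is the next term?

gqqqgqqgqqggqqqgqqggqqqgqqggqgqqqg

φ(gqqqgqqgqqggq) expands symbol-by-symbol to gq qqg qqg qqg gq qqg qqg gq qqg qqg gq gq qqg; joining the 13 pieces gives the next term.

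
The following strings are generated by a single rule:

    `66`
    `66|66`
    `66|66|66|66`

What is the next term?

Each string is two copies of the previous one joined by '|'.
So the next term is two copies of 66|66|66|66 with '|' between the halves.

66|66|66|66|66|66|66|66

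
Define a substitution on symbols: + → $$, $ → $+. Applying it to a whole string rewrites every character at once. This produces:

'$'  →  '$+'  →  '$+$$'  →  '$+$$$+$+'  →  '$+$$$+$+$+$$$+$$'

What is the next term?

$+$$$+$+$+$$$+$$$+$$$+$+$+$$$+$+

Applying the rule to each of the 16 symbols of $+$$$+$+$+$$$+$$ gives the pieces $+ $$ $+ $+ $+ $$ $+ $$ $+ $$ $+ $+ $+ $$ $+ $+, which concatenate to the answer.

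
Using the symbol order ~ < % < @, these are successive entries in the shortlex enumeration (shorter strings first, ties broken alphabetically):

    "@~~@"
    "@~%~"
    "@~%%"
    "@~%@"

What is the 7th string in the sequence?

Advancing 3 positions from @~%@ through @~%@ → @~@~ → @~@% reaches term 7.

@~@@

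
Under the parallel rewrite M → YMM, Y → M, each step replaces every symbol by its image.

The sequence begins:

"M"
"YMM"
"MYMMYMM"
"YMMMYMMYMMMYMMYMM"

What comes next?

Rewriting the 17 symbols of YMMMYMMYMMMYMMYMM one by one yields M YMM YMM YMM M YMM YMM M YMM YMM YMM M YMM YMM M YMM YMM; concatenated:

MYMMYMMYMMMYMMYMMMYMMYMMYMMMYMMYMMMYMMYMM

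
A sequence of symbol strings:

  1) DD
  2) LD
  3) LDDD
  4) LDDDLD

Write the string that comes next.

From term 3 onward, concatenate the last term with the second-to-last: LD·DD = LDDD, LDDD·LD = LDDDLD, …
So term 5 is LDDDLD·LDDD.

LDDDLDLDDD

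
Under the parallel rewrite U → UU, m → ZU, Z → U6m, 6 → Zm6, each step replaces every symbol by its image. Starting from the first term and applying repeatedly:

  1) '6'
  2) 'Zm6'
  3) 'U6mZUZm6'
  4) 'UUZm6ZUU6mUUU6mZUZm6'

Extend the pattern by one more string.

Rewriting the 20 symbols of UUZm6ZUU6mUUU6mZUZm6 one by one yields UU UU U6m ZU Zm6 U6m UU UU Zm6 ZU UU UU UU Zm6 ZU U6m UU U6m ZU Zm6; concatenated:

UUUUU6mZUZm6U6mUUUUZm6ZUUUUUUUZm6ZUU6mUUU6mZUZm6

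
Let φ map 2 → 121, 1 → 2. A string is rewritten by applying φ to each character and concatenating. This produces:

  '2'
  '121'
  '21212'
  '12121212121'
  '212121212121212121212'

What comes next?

Rewriting the 21 symbols of 212121212121212121212 one by one yields 121 2 121 2 121 2 121 2 121 2 121 2 121 2 121 2 121 2 121 2 121; concatenated:

1212121212121212121212121212121212121212121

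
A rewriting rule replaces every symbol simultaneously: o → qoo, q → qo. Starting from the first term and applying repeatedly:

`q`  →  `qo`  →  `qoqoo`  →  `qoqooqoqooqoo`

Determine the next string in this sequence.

Applying the rule to each of the 13 symbols of qoqooqoqooqoo gives the pieces qo qoo qo qoo qoo qo qoo qo qoo qoo qo qoo qoo, which concatenate to the answer.

qoqooqoqooqooqoqooqoqooqooqoqooqoo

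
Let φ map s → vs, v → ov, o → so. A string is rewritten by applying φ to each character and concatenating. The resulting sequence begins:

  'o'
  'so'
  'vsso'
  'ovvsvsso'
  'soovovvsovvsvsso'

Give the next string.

Rewriting the 16 symbols of soovovvsovvsvsso one by one yields vs so so ov so ov ov vs so ov ov vs ov vs vs so; concatenated:

vssosoovsoovovvssoovovvsovvsvsso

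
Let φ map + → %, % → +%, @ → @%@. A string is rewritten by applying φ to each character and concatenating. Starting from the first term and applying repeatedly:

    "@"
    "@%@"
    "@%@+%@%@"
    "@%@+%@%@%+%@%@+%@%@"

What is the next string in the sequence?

Rewriting the 19 symbols of @%@+%@%@%+%@%@+%@%@ one by one yields @%@ +% @%@ % +% @%@ +% @%@ +% % +% @%@ +% @%@ % +% @%@ +% @%@; concatenated:

@%@+%@%@%+%@%@+%@%@+%%+%@%@+%@%@%+%@%@+%@%@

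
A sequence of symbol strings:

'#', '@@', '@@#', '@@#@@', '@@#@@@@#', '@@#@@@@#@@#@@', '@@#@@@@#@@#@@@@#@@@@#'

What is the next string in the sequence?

This is a Fibonacci-style word recurrence s(k) = s(k−1)·s(k−2): e.g. @@·# = @@#.
So term 8 is @@#@@@@#@@#@@@@#@@@@#·@@#@@@@#@@#@@.

@@#@@@@#@@#@@@@#@@@@#@@#@@@@#@@#@@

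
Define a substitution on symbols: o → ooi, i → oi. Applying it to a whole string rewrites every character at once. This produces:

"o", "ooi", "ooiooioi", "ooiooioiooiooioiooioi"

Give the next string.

Rewriting the 21 symbols of ooiooioiooiooioiooioi one by one yields ooi ooi oi ooi ooi oi ooi oi ooi ooi oi ooi ooi oi ooi oi ooi ooi oi ooi oi; concatenated:

ooiooioiooiooioiooioiooiooioiooiooioiooioiooiooioiooioi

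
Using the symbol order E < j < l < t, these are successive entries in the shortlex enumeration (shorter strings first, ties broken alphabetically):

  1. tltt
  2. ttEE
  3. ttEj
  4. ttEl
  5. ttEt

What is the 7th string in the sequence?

Stepping forward 2 times from ttEt: ttEt → ttjE, then the target.

ttjj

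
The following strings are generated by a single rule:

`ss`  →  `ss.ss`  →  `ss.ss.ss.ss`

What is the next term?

s(k+1) = s(k)·.·s(k) — each term doubles the last with '.' between the halves.
So the next term is two copies of ss.ss.ss.ss with '.' between the halves.

ss.ss.ss.ss.ss.ss.ss.ss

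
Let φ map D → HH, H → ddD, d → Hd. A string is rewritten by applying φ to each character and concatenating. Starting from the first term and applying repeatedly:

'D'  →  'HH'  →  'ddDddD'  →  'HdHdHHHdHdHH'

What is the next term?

Apply φ to HdHdHHHdHdHH symbol by symbol: H→ddD, d→Hd, H→ddD, d→Hd, H→ddD, H→ddD, H→ddD, d→Hd, H→ddD, d→Hd, H→ddD, H→ddD; joined: ddD Hd ddD Hd ddD ddD ddD Hd ddD Hd ddD ddD.

ddDHdddDHdddDddDddDHdddDHdddDddD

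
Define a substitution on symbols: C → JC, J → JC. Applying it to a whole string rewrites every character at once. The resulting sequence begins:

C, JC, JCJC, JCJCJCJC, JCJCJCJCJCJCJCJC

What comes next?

JCJCJCJCJCJCJCJCJCJCJCJCJCJCJCJC

φ(JCJCJCJCJCJCJCJC) expands symbol-by-symbol to JC JC JC JC JC JC JC JC JC JC JC JC JC JC JC JC; joining the 16 pieces gives the next term.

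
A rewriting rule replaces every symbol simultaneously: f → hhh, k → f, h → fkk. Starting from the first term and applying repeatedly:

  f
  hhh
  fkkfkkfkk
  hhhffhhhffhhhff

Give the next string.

Rewriting the 15 symbols of hhhffhhhffhhhff one by one yields fkk fkk fkk hhh hhh fkk fkk fkk hhh hhh fkk fkk fkk hhh hhh; concatenated:

fkkfkkfkkhhhhhhfkkfkkfkkhhhhhhfkkfkkfkkhhhhhh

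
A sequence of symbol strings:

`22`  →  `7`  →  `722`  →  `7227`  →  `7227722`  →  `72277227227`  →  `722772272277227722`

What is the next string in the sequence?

72277227227722772272277227227

From term 3 onward, concatenate the last term with the second-to-last: 7·22 = 722, 722·7 = 7227, …
The next term joins 722772272277227722 and 72277227227.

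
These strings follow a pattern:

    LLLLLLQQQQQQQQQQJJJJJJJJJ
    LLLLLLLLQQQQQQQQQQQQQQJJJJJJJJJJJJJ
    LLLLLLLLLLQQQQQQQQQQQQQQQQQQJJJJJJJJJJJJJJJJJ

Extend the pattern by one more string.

Term n consists of 2n+2 L's, followed by 4n+2 Q's, followed by 4n+1 J's, where the shown terms are n = 2, 3, 4.
For the next term, n = 5, so the run lengths are 12, 22, 21.

LLLLLLLLLLLLQQQQQQQQQQQQQQQQQQQQQQJJJJJJJJJJJJJJJJJJJJJ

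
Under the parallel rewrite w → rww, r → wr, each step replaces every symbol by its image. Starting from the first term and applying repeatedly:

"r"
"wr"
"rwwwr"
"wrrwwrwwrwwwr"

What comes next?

rwwwrwrrwwrwwwrrwwrwwwrrwwrwwrwwwr

Replace each of the 13 characters of wrrwwrwwrwwwr in place — rww wr wr rww rww wr rww rww wr rww rww rww wr — and concatenate.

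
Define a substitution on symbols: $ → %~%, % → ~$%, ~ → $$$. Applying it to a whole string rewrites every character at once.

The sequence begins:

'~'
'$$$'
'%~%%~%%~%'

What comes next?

Apply φ to %~%%~%%~% symbol by symbol: %→~$%, ~→$$$, %→~$%, %→~$%, ~→$$$, %→~$%, %→~$%, ~→$$$, %→~$%; joined: ~$% $$$ ~$% ~$% $$$ ~$% ~$% $$$ ~$%.

~$%$$$~$%~$%$$$~$%~$%$$$~$%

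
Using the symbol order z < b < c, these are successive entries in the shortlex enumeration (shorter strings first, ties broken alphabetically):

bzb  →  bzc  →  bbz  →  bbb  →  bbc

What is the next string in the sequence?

bcz

The successor of bbc increments the rightmost position that isn't already c and resets every position after it to z.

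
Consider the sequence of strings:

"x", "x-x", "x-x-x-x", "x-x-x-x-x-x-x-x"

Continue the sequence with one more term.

Each string is two copies of the previous one joined by '-'.
Doubling x-x-x-x-x-x-x-x with '-' between the halves:

x-x-x-x-x-x-x-x-x-x-x-x-x-x-x-x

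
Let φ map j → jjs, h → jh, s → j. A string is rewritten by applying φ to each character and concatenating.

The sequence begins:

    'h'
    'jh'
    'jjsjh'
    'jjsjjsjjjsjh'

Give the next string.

jjsjjsjjjsjjsjjjsjjsjjsjjjsjh

Rewriting each symbol of jjsjjsjjjsjh: j→jjs, j→jjs, s→j, j→jjs, j→jjs, s→j, j→jjs, j→jjs, j→jjs, s→j, j→jjs, h→jh, which concatenates to jjs jjs j jjs jjs j jjs jjs jjs j jjs jh.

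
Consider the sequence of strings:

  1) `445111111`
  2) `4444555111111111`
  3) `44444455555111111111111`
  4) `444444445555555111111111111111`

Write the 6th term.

44444444444455555555555111111111111111111111

Each string has the form 4^{2n} 5^{2n-1} 1^{3n+3} (n = 1, 2, …).
For term 6, n = 6, so the run lengths are 12, 11, 21.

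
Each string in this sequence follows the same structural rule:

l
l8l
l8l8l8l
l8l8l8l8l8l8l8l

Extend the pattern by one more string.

Every step duplicates the string with '8' between the halves.
Doubling l8l8l8l8l8l8l8l with '8' between the halves:

l8l8l8l8l8l8l8l8l8l8l8l8l8l8l8l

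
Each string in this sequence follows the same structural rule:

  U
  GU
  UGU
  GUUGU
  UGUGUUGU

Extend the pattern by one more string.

GUUGUUGUGUUGU

From term 3 onward, concatenate the second-to-last term with the last: U·GU = UGU, GU·UGU = GUUGU, …
So term 6 is GUUGU·UGUGUUGU.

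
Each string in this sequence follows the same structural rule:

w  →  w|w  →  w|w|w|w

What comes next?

Each string is two copies of the previous one joined by '|'.
Doubling w|w|w|w with '|' between the halves:

w|w|w|w|w|w|w|w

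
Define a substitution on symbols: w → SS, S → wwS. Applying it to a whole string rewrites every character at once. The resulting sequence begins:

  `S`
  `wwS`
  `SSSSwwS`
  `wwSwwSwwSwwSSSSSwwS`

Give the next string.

SSSSwwSSSSSwwSSSSSwwSSSSSwwSwwSwwSwwSwwSSSSSwwS

φ(wwSwwSwwSwwSSSSSwwS) expands symbol-by-symbol to SS SS wwS SS SS wwS SS SS wwS SS SS wwS wwS wwS wwS wwS SS SS wwS; joining the 19 pieces gives the next term.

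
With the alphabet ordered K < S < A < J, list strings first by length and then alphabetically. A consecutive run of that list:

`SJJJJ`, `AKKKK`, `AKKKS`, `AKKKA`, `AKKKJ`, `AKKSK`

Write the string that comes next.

AKKSS

The successor of AKKSK increments the rightmost position that isn't already J and resets every position after it to K.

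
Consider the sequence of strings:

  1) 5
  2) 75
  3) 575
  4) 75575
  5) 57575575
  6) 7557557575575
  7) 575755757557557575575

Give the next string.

Each term (from the third on) is the two preceding terms concatenated in order: term 3 = 5·75 = 575.
Continuing: 7557557575575 · 575755757557557575575 gives term 8.

7557557575575575755757557557575575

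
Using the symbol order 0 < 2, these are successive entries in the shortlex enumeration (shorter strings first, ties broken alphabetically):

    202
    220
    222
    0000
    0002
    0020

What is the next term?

The successor of 0020 increments the rightmost position that isn't already 2 and resets every position after it to 0.

0022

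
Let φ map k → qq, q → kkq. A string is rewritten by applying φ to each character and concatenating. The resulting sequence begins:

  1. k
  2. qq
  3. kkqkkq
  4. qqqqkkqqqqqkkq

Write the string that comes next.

kkqkkqkkqkkqqqqqkkqkkqkkqkkqkkqqqqqkkq

Replace each of the 14 characters of qqqqkkqqqqqkkq in place — kkq kkq kkq kkq qq qq kkq kkq kkq kkq kkq qq qq kkq — and concatenate.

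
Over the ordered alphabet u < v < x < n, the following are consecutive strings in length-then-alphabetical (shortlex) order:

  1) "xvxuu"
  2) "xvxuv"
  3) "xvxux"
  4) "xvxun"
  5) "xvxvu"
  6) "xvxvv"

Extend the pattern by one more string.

xvxvx

The successor of xvxvv increments the rightmost position that isn't already n and resets every position after it to u.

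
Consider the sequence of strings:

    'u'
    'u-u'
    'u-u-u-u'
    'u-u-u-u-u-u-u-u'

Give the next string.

u-u-u-u-u-u-u-u-u-u-u-u-u-u-u-u

Every step duplicates the string with '-' between the halves.
So the next term is two copies of u-u-u-u-u-u-u-u with '-' between the halves.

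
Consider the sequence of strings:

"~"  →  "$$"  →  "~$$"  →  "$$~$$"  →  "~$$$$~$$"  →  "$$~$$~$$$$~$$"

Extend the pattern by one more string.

~$$$$~$$$$~$$~$$$$~$$

Each term (from the third on) is the two preceding terms concatenated in order: term 3 = ~·$$ = ~$$.
Continuing: ~$$$$~$$ · $$~$$~$$$$~$$ gives term 7.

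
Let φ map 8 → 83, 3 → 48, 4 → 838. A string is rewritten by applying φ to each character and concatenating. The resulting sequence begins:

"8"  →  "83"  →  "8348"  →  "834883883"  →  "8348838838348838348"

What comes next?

φ(8348838838348838348) expands symbol-by-symbol to 83 48 838 83 83 48 83 83 48 83 48 838 83 83 48 83 48 838 83; joining the 19 pieces gives the next term.

83488388383488383488348838838348834883883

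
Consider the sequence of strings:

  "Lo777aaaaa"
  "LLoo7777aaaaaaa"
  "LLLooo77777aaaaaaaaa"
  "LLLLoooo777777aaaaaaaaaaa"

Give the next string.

LLLLLooooo7777777aaaaaaaaaaaaa

Term n consists of n-1 L's, followed by n-1 o's, followed by n+1 7's, followed by 2n+1 a's, where the shown terms are n = 2, 3, 4, 5.
Setting n = 6 gives 5, 5, 7, 13 characters in each block.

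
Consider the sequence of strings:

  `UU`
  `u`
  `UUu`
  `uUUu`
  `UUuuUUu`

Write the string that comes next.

uUUuUUuuUUu

Each term (from the third on) is the two preceding terms concatenated in order: term 3 = UU·u = UUu.
So term 6 is uUUu·UUuuUUu.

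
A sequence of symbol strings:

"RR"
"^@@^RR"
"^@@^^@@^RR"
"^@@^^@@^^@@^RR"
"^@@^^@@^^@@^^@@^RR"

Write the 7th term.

^@@^^@@^^@@^^@@^^@@^^@@^RR

Each term is the previous one with ^@@^ prepended.
From ^@@^^@@^^@@^^@@^RR, 2 further steps: ^@@^^@@^^@@^^@@^RR → ^@@^^@@^^@@^^@@^^@@^RR → (answer).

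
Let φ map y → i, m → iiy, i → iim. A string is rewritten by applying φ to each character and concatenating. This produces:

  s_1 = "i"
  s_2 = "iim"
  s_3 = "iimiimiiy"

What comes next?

Apply φ to iimiimiiy symbol by symbol: i→iim, i→iim, m→iiy, i→iim, i→iim, m→iiy, i→iim, i→iim, y→i; joined: iim iim iiy iim iim iiy iim iim i.

iimiimiiyiimiimiiyiimiimi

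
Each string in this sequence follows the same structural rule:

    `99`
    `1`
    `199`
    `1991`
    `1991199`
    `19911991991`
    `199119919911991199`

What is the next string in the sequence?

19911991991199119919911991991

From term 3 onward, concatenate the last term with the second-to-last: 1·99 = 199, 199·1 = 1991, …
Continuing: 199119919911991199 · 19911991991 gives term 8.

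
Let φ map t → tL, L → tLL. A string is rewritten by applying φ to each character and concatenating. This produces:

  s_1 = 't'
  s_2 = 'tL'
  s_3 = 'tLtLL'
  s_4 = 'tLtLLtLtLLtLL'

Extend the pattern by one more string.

tLtLLtLtLLtLLtLtLLtLtLLtLLtLtLLtLL

φ(tLtLLtLtLLtLL) expands symbol-by-symbol to tL tLL tL tLL tLL tL tLL tL tLL tLL tL tLL tLL; joining the 13 pieces gives the next term.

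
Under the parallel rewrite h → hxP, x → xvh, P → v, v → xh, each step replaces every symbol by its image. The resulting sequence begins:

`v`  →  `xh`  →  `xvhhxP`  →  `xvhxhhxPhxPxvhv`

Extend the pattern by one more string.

Replace each of the 15 characters of xvhxhhxPhxPxvhv in place — xvh xh hxP xvh hxP hxP xvh v hxP xvh v xvh xh hxP xh — and concatenate.

xvhxhhxPxvhhxPhxPxvhvhxPxvhvxvhxhhxPxh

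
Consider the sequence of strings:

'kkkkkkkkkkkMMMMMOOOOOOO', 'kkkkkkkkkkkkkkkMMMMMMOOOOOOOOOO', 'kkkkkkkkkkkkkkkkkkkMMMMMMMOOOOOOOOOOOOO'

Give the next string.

Each string has the form k^{4n-1} M^{n+2} O^{3n-2}, where the shown terms are n = 3, 4, 5.
For the next term, n = 6, so the run lengths are 23, 8, 16.

kkkkkkkkkkkkkkkkkkkkkkkMMMMMMMMOOOOOOOOOOOOOOOO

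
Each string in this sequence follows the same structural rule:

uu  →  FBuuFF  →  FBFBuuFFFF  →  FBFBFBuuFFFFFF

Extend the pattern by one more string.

FBFBFBFBuuFFFFFFFF

Every step adds FB to the front and FF to the end of the previous string.
So the next term is FB·FBFBFBuuFFFFFF·FF.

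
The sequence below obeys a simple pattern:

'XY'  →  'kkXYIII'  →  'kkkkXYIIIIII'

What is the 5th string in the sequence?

Each term wraps the previous one in kk on the left and III on the right.
From kkkkXYIIIIII, 2 further steps: kkkkXYIIIIII → kkkkkkXYIIIIIIIII → (answer).

kkkkkkkkXYIIIIIIIIIIII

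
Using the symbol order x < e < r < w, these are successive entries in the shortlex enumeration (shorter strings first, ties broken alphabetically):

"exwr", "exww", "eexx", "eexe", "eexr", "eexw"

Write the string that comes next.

eeex

Find the rightmost character of eexw below w, bump it to the next letter, and reset everything to its right to x.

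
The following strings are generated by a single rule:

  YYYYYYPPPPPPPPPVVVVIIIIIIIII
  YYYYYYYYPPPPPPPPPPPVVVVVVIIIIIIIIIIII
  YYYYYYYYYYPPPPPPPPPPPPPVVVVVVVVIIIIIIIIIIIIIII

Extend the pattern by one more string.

YYYYYYYYYYYYPPPPPPPPPPPPPPPVVVVVVVVVVIIIIIIIIIIIIIIIIII

The n-th term is 2n Y's then 2n+3 P's then 2n-2 V's then 3n I's, where the shown terms are n = 3, 4, 5.
At n = 6 the blocks have lengths 12, 15, 10, 18.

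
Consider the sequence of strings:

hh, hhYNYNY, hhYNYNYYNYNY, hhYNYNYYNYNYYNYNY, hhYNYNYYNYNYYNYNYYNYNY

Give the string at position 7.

The strings grow by a fixed suffix YNYNY each time.
From hhYNYNYYNYNYYNYNYYNYNY, 2 further steps: hhYNYNYYNYNYYNYNYYNYNY → hhYNYNYYNYNYYNYNYYNYNYYNYNY → (answer).

hhYNYNYYNYNYYNYNYYNYNYYNYNYYNYNY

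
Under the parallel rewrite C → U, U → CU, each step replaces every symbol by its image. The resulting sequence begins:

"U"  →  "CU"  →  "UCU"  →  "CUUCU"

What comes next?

Expanding CUUCU: C→U, U→CU, U→CU, C→U, U→CU. Concatenated: U CU CU U CU.

UCUCUUCU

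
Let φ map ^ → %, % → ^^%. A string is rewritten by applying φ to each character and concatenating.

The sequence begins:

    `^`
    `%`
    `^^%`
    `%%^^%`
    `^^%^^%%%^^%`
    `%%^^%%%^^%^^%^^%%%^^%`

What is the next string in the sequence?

Rewriting the 21 symbols of %%^^%%%^^%^^%^^%%%^^% one by one yields ^^% ^^% % % ^^% ^^% ^^% % % ^^% % % ^^% % % ^^% ^^% ^^% % % ^^%; concatenated:

^^%^^%%%^^%^^%^^%%%^^%%%^^%%%^^%^^%^^%%%^^%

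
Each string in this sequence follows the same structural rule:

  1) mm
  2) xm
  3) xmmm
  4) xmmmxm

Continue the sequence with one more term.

This is a Fibonacci-style word recurrence s(k) = s(k−1)·s(k−2): e.g. xm·mm = xmmm.
Continuing: xmmmxm · xmmm gives term 5.

xmmmxmxmmm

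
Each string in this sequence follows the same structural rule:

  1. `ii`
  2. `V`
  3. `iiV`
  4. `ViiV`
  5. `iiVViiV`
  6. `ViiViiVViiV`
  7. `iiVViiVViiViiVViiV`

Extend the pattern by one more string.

From term 3 onward, concatenate the second-to-last term with the last: ii·V = iiV, V·iiV = ViiV, …
So term 8 is ViiViiVViiV·iiVViiVViiViiVViiV.

ViiViiVViiViiVViiVViiViiVViiV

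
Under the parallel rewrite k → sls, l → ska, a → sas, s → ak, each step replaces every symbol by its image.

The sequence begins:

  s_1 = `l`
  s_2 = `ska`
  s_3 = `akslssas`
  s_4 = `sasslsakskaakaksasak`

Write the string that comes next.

φ(sasslsakskaakaksasak) expands symbol-by-symbol to ak sas ak ak ska ak sas sls ak sls sas sas sls sas sls ak sas ak sas sls; joining the 20 pieces gives the next term.

aksasakakskaaksasslsakslssassasslssasslsaksasaksassls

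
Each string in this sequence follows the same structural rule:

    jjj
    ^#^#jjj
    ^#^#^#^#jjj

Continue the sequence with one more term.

^#^#^#^#^#^#jjj

Every step adds ^#^# at the front: s(k+1) = ^#^#·s(k).
One more step from ^#^#^#^#jjj gives the answer.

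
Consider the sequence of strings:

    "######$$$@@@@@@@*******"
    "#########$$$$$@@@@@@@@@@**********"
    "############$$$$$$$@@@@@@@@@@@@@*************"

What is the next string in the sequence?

Reading off run lengths: # runs 6, 9, 12; $ runs 3, 5, 7; @ runs 7, 10, 13; * runs 7, 10, 13 — each is linear in n, where the shown terms are n = 2, 3, 4.
Setting n = 5 gives 15, 9, 16, 16 characters in each block.

###############$$$$$$$$$@@@@@@@@@@@@@@@@****************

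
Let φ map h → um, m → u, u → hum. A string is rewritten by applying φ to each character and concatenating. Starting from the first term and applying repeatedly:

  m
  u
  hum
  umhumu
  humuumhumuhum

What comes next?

umhumuhumhumuumhumuhumumhumu

Replace each of the 13 characters of humuumhumuhum in place — um hum u hum hum u um hum u hum um hum u — and concatenate.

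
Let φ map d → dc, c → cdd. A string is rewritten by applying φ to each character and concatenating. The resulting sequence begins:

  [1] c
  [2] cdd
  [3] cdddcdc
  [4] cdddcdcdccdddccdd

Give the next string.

Applying the rule to each of the 17 symbols of cdddcdcdccdddccdd gives the pieces cdd dc dc dc cdd dc cdd dc cdd cdd dc dc dc cdd cdd dc dc, which concatenate to the answer.

cdddcdcdccdddccdddccddcdddcdcdccddcdddcdc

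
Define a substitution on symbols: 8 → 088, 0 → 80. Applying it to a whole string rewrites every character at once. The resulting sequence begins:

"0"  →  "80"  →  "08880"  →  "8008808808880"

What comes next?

φ(8008808808880) expands symbol-by-symbol to 088 80 80 088 088 80 088 088 80 088 088 088 80; joining the 13 pieces gives the next term.

0888080088088800880888008808808880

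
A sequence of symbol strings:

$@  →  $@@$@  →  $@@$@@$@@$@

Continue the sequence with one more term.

$@@$@@$@@$@@$@@$@@$@@$@

Every step duplicates the string with '@' between the halves.
One more doubling of $@@$@@$@@$@ gives the answer.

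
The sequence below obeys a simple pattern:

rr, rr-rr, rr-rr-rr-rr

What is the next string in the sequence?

s(k+1) = s(k)·-·s(k) — each term doubles the last with '-' between the halves.
One more doubling of rr-rr-rr-rr gives the answer.

rr-rr-rr-rr-rr-rr-rr-rr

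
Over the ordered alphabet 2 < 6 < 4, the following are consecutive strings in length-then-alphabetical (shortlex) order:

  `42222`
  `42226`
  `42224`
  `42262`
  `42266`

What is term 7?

Advancing 2 positions from 42266 through 42266 → 42264 reaches term 7.

42242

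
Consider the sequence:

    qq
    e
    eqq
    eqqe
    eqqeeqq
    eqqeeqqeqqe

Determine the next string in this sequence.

eqqeeqqeqqeeqqeeqq

From term 3 onward, concatenate the last term with the second-to-last: e·qq = eqq, eqq·e = eqqe, …
Continuing: eqqeeqqeqqe · eqqeeqq gives term 7.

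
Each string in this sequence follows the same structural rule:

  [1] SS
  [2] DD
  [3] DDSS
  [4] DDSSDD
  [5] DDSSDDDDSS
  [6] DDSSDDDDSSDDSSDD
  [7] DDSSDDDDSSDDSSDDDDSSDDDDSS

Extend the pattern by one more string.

This is a Fibonacci-style word recurrence s(k) = s(k−1)·s(k−2): e.g. DD·SS = DDSS.
Continuing: DDSSDDDDSSDDSSDDDDSSDDDDSS · DDSSDDDDSSDDSSDD gives term 8.

DDSSDDDDSSDDSSDDDDSSDDDDSSDDSSDDDDSSDDSSDD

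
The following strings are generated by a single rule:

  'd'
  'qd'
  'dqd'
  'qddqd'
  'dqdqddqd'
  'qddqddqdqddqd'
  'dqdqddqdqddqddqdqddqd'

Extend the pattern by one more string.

Each term (from the third on) is the two preceding terms concatenated in order: term 3 = d·qd = dqd.
The next term joins qddqddqdqddqd and dqdqddqdqddqddqdqddqd.

qddqddqdqddqddqdqddqdqddqddqdqddqd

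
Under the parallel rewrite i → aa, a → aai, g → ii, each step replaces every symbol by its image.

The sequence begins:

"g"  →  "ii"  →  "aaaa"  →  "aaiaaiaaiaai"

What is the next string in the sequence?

aaiaaiaaaaiaaiaaaaiaaiaaaaiaaiaa

Rewriting each symbol of aaiaaiaaiaai: a→aai, a→aai, i→aa, a→aai, a→aai, i→aa, a→aai, a→aai, i→aa, a→aai, a→aai, i→aa, which concatenates to aai aai aa aai aai aa aai aai aa aai aai aa.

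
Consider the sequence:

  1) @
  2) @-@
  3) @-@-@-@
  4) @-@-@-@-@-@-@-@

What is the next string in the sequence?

@-@-@-@-@-@-@-@-@-@-@-@-@-@-@-@

Each string is two copies of the previous one joined by '-'.
One more doubling of @-@-@-@-@-@-@-@ gives the answer.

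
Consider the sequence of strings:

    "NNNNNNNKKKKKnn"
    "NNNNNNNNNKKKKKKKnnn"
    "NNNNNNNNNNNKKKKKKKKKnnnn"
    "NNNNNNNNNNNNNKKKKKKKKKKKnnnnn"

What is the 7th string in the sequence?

Reading off run lengths: N runs 7, 9, 11, 13; K runs 5, 7, 9, 11; n runs 2, 3, 4, 5 — each is linear in n, where the shown terms are n = 2, 3, 4, 5.
For term 7, n = 8, so the run lengths are 19, 17, 8.

NNNNNNNNNNNNNNNNNNNKKKKKKKKKKKKKKKKKnnnnnnnn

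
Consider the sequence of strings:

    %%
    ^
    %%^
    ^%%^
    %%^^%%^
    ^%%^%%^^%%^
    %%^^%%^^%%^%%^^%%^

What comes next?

^%%^%%^^%%^%%^^%%^^%%^%%^^%%^

Each term (from the third on) is the two preceding terms concatenated in order: term 3 = %%·^ = %%^.
So term 8 is ^%%^%%^^%%^·%%^^%%^^%%^%%^^%%^.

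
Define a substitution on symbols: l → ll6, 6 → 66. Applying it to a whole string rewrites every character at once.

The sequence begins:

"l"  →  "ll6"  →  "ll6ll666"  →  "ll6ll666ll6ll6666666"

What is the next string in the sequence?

Rewriting the 20 symbols of ll6ll666ll6ll6666666 one by one yields ll6 ll6 66 ll6 ll6 66 66 66 ll6 ll6 66 ll6 ll6 66 66 66 66 66 66 66; concatenated:

ll6ll666ll6ll6666666ll6ll666ll6ll666666666666666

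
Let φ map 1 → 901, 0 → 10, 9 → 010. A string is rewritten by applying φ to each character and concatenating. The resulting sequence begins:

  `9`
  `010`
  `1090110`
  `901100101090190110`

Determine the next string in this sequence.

0101090190110109011090110010109010101090190110

Replace each of the 18 characters of 901100101090190110 in place — 010 10 901 901 10 10 901 10 901 10 010 10 901 010 10 901 901 10 — and concatenate.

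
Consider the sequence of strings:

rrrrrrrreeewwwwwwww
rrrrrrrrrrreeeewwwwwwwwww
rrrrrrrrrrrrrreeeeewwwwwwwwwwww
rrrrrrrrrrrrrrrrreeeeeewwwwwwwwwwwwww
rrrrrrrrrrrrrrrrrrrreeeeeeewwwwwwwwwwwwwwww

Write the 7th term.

Each string has the form r^{3n-1} e^{n} w^{2n+2}, where the shown terms are n = 3, 4, 5, 6, 7.
Setting n = 9 gives 26, 9, 20 characters in each block.

rrrrrrrrrrrrrrrrrrrrrrrrrreeeeeeeeewwwwwwwwwwwwwwwwwwww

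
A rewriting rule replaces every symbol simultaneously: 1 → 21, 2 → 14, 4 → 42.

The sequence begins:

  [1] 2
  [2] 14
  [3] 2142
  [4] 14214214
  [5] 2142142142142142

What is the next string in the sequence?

Replace each of the 16 characters of 2142142142142142 in place — 14 21 42 14 21 42 14 21 42 14 21 42 14 21 42 14 — and concatenate.

14214214214214214214214214214214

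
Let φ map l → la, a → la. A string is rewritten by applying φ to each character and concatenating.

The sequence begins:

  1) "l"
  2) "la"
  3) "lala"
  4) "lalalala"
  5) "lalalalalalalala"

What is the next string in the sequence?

Replace each of the 16 characters of lalalalalalalala in place — la la la la la la la la la la la la la la la la — and concatenate.

lalalalalalalalalalalalalalalala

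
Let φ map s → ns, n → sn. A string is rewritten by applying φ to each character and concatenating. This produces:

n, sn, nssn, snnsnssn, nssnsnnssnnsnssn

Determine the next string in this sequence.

snnsnssnnssnsnnsnssnsnnssnnsnssn

Replace each of the 16 characters of nssnsnnssnnsnssn in place — sn ns ns sn ns sn sn ns ns sn sn ns sn ns ns sn — and concatenate.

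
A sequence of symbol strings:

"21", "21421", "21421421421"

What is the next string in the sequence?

21421421421421421421421

Every step duplicates the string with '4' between the halves.
One more doubling of 21421421421 gives the answer.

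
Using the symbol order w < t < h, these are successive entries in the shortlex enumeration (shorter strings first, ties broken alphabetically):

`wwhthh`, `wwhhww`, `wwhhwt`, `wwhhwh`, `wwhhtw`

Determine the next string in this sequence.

wwhhtt

The successor of wwhhtw increments the rightmost position that isn't already h and resets every position after it to w.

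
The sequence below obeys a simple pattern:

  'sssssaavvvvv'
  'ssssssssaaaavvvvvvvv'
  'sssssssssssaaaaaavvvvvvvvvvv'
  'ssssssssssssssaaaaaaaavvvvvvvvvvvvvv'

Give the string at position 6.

ssssssssssssssssssssaaaaaaaaaaaavvvvvvvvvvvvvvvvvvvv

Term n consists of 3n+2 s's, followed by 2n a's, followed by 3n+2 v's (n = 1, 2, …).
For term 6, n = 6, so the run lengths are 20, 12, 20.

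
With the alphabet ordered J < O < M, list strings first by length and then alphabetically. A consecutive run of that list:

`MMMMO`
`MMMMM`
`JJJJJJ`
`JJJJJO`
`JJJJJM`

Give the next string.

JJJJOJ

Find the rightmost character of JJJJJM below M, bump it to the next letter, and reset everything to its right to J.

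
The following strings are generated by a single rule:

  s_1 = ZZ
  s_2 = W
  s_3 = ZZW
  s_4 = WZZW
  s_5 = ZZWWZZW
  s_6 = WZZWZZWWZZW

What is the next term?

ZZWWZZWWZZWZZWWZZW

Each term (from the third on) is the two preceding terms concatenated in order: term 3 = ZZ·W = ZZW.
So term 7 is ZZWWZZW·WZZWZZWWZZW.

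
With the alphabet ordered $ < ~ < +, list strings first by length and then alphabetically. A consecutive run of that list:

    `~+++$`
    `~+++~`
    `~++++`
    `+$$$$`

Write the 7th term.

+$$~$

Stepping forward 3 times from +$$$$: +$$$$ → +$$$~ → +$$$+, then the target.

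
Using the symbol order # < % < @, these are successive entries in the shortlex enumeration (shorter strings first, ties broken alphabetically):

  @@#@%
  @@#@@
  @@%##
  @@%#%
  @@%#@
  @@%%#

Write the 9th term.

Advancing 3 positions from @@%%# through @@%%# → @@%%% → @@%%@ reaches term 9.

@@%@#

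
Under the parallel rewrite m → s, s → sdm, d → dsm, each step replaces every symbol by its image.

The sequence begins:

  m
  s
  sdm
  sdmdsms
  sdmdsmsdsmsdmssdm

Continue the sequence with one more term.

Applying the rule to each of the 17 symbols of sdmdsmsdsmsdmssdm gives the pieces sdm dsm s dsm sdm s sdm dsm sdm s sdm dsm s sdm sdm dsm s, which concatenate to the answer.

sdmdsmsdsmsdmssdmdsmsdmssdmdsmssdmsdmdsms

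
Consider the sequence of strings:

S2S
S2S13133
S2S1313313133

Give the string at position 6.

Each term is the previous one with 13133 appended.
From S2S1313313133, 3 further steps: S2S1313313133 → S2S131331313313133 → S2S13133131331313313133 → (answer).

S2S1313313133131331313313133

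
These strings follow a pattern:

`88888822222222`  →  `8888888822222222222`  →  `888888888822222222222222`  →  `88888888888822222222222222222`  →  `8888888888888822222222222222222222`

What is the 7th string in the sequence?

88888888888888888822222222222222222222222222

Term n consists of 2n+2 8's, followed by 3n+2 2's, where the shown terms are n = 2, 3, 4, 5, 6.
For term 7, n = 8, so the run lengths are 18, 26.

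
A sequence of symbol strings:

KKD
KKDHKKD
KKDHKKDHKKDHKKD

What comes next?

Each string is two copies of the previous one joined by 'H'.
So the next term is two copies of KKDHKKDHKKDHKKD with 'H' between the halves.

KKDHKKDHKKDHKKDHKKDHKKDHKKDHKKD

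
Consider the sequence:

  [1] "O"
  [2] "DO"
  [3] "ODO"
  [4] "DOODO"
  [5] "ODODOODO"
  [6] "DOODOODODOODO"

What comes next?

Each term (from the third on) is the two preceding terms concatenated in order: term 3 = O·DO = ODO.
The next term joins ODODOODO and DOODOODODOODO.

ODODOODODOODOODODOODO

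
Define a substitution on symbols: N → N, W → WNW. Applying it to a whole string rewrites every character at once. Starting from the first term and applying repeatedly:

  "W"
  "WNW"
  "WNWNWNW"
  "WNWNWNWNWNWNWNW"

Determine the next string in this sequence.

WNWNWNWNWNWNWNWNWNWNWNWNWNWNWNW

φ(WNWNWNWNWNWNWNW) expands symbol-by-symbol to WNW N WNW N WNW N WNW N WNW N WNW N WNW N WNW; joining the 15 pieces gives the next term.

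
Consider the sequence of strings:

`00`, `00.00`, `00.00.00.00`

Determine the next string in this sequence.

Every step duplicates the string with '.' between the halves.
Doubling 00.00.00.00 with '.' between the halves:

00.00.00.00.00.00.00.00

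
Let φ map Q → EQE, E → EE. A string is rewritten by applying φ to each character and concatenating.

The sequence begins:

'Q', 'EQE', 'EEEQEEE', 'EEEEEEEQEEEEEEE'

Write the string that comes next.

EEEEEEEEEEEEEEEQEEEEEEEEEEEEEEE

φ(EEEEEEEQEEEEEEE) expands symbol-by-symbol to EE EE EE EE EE EE EE EQE EE EE EE EE EE EE EE; joining the 15 pieces gives the next term.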